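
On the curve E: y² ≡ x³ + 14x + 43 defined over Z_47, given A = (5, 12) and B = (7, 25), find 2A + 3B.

(24, 3)

First 2A:
Repeated addition: build up to 2A.
2A: tangent at (5, 12): λ = (3·5² + 14)/(2·12) ≡ 42/24. 24⁻¹ ≡ 2 (mod 47), so λ ≡ 42·2 ≡ 37.
  x = λ² - 5 - 5 = 1369 - 10 ≡ 43; y = λ·(5 - 43) - 12 ≡ 39. → (43, 39)
2A = (43, 39).
Next 3B:
Repeated addition: build up to 3B.
2B: tangent at (7, 25): λ = (3·7² + 14)/(2·25) ≡ 20/3. 3⁻¹ ≡ 16 (mod 47), so λ ≡ 20·16 ≡ 38.
  x = λ² - 7 - 7 = 1444 - 14 ≡ 20; y = λ·(7 - 20) - 25 ≡ 45. → (20, 45)
3B: (20, 45) + (7, 25). λ = (25 - 45)/(7 - 20) ≡ 27/34 mod 47. 34⁻¹ ≡ 18 (mod 47) since 34·18 = 612 ≡ 1, so λ ≡ 16.
  x = λ² - 20 - 7 = 256 - 27 ≡ 41; y = λ·(20 - 41) - 45 ≡ 42. → (41, 42)
3B = (41, 42).
Finally 2A + 3B:
(43, 39) + (41, 42). λ = (42 - 39)/(41 - 43) ≡ 3/45 mod 47. 45⁻¹ ≡ 23 (mod 47) since 45·23 = 1035 ≡ 1, so λ ≡ 22.
  x = λ² - 43 - 41 = 484 - 84 ≡ 24; y = λ·(43 - 24) - 39 ≡ 3. → (24, 3)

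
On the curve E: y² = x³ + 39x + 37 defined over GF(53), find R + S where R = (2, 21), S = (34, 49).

(2, 21) + (34, 49). λ = (49 - 21)/(34 - 2) ≡ 28/32 mod 53. 32⁻¹ ≡ 5 (mod 53) since 32·5 = 160 ≡ 1, so λ ≡ 34.
  x = λ² - 2 - 34 = 1156 - 36 ≡ 7; y = λ·(2 - 7) - 21 ≡ 21. → (7, 21)

(7, 21)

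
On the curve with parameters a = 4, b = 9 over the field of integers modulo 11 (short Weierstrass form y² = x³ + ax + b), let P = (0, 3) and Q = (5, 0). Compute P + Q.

(9, 9)

(0, 3) + (5, 0). λ = (0 - 3)/(5 - 0) ≡ 8/5 mod 11. 5⁻¹ ≡ 9 (mod 11) since 5·9 = 45 ≡ 1, so λ ≡ 6.
  x = λ² - 0 - 5 = 36 - 5 ≡ 9; y = λ·(0 - 9) - 3 ≡ 9. → (9, 9)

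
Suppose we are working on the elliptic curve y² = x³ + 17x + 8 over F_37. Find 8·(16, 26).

(29, 27)

Write P = (16, 26).
Repeated addition: build up to 8P.
2P: tangent at (16, 26): λ = (3·16² + 17)/(2·26) ≡ 8/15. 15⁻¹ ≡ 5 (mod 37) since 15·5 = 75 ≡ 1, so λ ≡ 8·5 ≡ 3.
  x = λ² - 16 - 16 = 9 - 32 ≡ 14; y = λ·(16 - 14) - 26 ≡ 17. → (14, 17)
3P: (14, 17) + (16, 26). λ = (26 - 17)/(16 - 14) ≡ 9/2 mod 37. 2⁻¹ ≡ 19 (mod 37) since 2·19 = 38 ≡ 1, so λ ≡ 23.
  x = λ² - 14 - 16 = 529 - 30 ≡ 18; y = λ·(14 - 18) - 17 ≡ 2. → (18, 2)
4P: (18, 2) + (16, 26). λ = (26 - 2)/(16 - 18) ≡ 24/35 mod 37. 35⁻¹ ≡ 18 (mod 37), so λ ≡ 25.
  x = λ² - 18 - 16 = 625 - 34 ≡ 36; y = λ·(18 - 36) - 2 ≡ 29. → (36, 29)
5P: (36, 29) + (16, 26). λ = (26 - 29)/(16 - 36) ≡ 34/17 mod 37. 17⁻¹ ≡ 24 (mod 37), so λ ≡ 2.
  x = λ² - 36 - 16 = 4 - 52 ≡ 26; y = λ·(36 - 26) - 29 ≡ 28. → (26, 28)
6P: (26, 28) + (16, 26). λ = (26 - 28)/(16 - 26) ≡ 35/27 mod 37. 27⁻¹ ≡ 11 (mod 37), so λ ≡ 15.
  x = λ² - 26 - 16 = 225 - 42 ≡ 35; y = λ·(26 - 35) - 28 ≡ 22. → (35, 22)
7P: (35, 22) + (16, 26). λ = (26 - 22)/(16 - 35) ≡ 4/18 mod 37. 18⁻¹ ≡ 35 (mod 37), so λ ≡ 29.
  x = λ² - 35 - 16 = 841 - 51 ≡ 13; y = λ·(35 - 13) - 22 ≡ 24. → (13, 24)
8P: (13, 24) + (16, 26). λ = (26 - 24)/(16 - 13) ≡ 2/3 mod 37. 3⁻¹ ≡ 25 (mod 37) since 3·25 = 75 ≡ 1, so λ ≡ 13.
  x = λ² - 13 - 16 = 169 - 29 ≡ 29; y = λ·(13 - 29) - 24 ≡ 27. → (29, 27)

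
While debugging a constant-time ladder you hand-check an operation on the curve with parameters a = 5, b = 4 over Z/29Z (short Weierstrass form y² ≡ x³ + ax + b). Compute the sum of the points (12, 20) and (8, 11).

(12, 20) + (8, 11). λ = (11 - 20)/(8 - 12) ≡ 20/25 mod 29. 25⁻¹ ≡ 7 (mod 29) since 25·7 = 175 ≡ 1, so λ ≡ 24.
  x = λ² - 12 - 8 = 576 - 20 ≡ 5; y = λ·(12 - 5) - 20 ≡ 3. → (5, 3)

(5, 3)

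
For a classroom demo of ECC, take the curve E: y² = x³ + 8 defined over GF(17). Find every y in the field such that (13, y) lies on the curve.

none

x³ + 0x + 8 = 2205 ≡ 12 (mod 17).
12 is a non-residue mod 17; no y exists.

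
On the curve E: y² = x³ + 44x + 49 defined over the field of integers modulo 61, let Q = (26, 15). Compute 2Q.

tangent at (26, 15): λ = (3·26² + 44)/(2·15) ≡ 59/30. 30⁻¹ ≡ 59 (mod 61), so λ ≡ 59·59 ≡ 4.
  x = λ² - 26 - 26 = 16 - 52 ≡ 25; y = λ·(26 - 25) - 15 ≡ 50. → (25, 50)

(25, 50)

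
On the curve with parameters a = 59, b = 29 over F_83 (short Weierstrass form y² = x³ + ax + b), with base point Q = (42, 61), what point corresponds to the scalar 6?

Double-and-add on 6 = (110)₂. Start with Q = (42, 61) for the leading 1-bit.
double: tangent at (42, 61): λ = (3·42² + 59)/(2·61) ≡ 39/39. 39⁻¹ ≡ 66 (mod 83), so λ ≡ 39·66 ≡ 1.
  x = λ² - 42 - 42 = 1 - 84 ≡ 0; y = λ·(42 - 0) - 61 ≡ 64. → (0, 64)
add Q: (0, 64) + (42, 61). λ = (61 - 64)/(42 - 0) ≡ 80/42 mod 83. 42⁻¹ ≡ 2 (mod 83), so λ ≡ 77.
  x = λ² - 0 - 42 = 5929 - 42 ≡ 77; y = λ·(0 - 77) - 64 ≡ 66. → (77, 66)
double: tangent at (77, 66): λ = (3·77² + 59)/(2·66) ≡ 1/49. 49⁻¹ ≡ 61 (mod 83), so λ ≡ 1·61 ≡ 61.
  x = λ² - 77 - 77 = 3721 - 154 ≡ 81; y = λ·(77 - 81) - 66 ≡ 22. → (81, 22)

(81, 22)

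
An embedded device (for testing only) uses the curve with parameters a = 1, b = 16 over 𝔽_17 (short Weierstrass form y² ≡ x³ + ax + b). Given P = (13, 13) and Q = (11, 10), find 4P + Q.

(1, 16)

First 4P:
Repeated addition: build up to 4P.
2P: tangent at (13, 13): λ = (3·13² + 1)/(2·13) ≡ 15/9. 9⁻¹ ≡ 2 (mod 17), so λ ≡ 15·2 ≡ 13.
  x = λ² - 13 - 13 = 169 - 26 ≡ 7; y = λ·(13 - 7) - 13 ≡ 14. → (7, 14)
3P: (7, 14) + (13, 13). λ = (13 - 14)/(13 - 7) ≡ 16/6 mod 17. 6⁻¹ ≡ 3 (mod 17), so λ ≡ 14.
  x = λ² - 7 - 13 = 196 - 20 ≡ 6; y = λ·(7 - 6) - 14 ≡ 0. → (6, 0)
4P: (6, 0) + (13, 13). λ = (13 - 0)/(13 - 6) ≡ 13/7 mod 17. 7⁻¹ ≡ 5 (mod 17), so λ ≡ 14.
  x = λ² - 6 - 13 = 196 - 19 ≡ 7; y = λ·(6 - 7) - 0 ≡ 3. → (7, 3)
4P = (7, 3).
Finally 4P + Q:
(7, 3) + (11, 10). λ = (10 - 3)/(11 - 7) ≡ 7/4 mod 17. 4⁻¹ ≡ 13 (mod 17), so λ ≡ 6.
  x = λ² - 7 - 11 = 36 - 18 ≡ 1; y = λ·(7 - 1) - 3 ≡ 16. → (1, 16)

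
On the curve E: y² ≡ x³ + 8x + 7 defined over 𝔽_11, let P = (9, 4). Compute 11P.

(1, 7)

Repeated addition: build up to 11P.
2P: tangent at (9, 4): λ = (3·9² + 8)/(2·4) ≡ 9/8. 8⁻¹ ≡ 7 (mod 11), so λ ≡ 9·7 ≡ 8.
  x = λ² - 9 - 9 = 64 - 18 ≡ 2; y = λ·(9 - 2) - 4 ≡ 8. → (2, 8)
3P: (2, 8) + (9, 4). λ = (4 - 8)/(9 - 2) ≡ 7/7 mod 11. 7⁻¹ ≡ 8 (mod 11) since 7·8 = 56 ≡ 1, so λ ≡ 1.
  x = λ² - 2 - 9 = 1 - 11 ≡ 1; y = λ·(2 - 1) - 8 ≡ 4. → (1, 4)
4P: (1, 4) + (9, 4). λ = (4 - 4)/(9 - 1) ≡ 0/8 mod 11. 8⁻¹ ≡ 7 (mod 11) since 8·7 = 56 ≡ 1, so λ ≡ 0.
  x = λ² - 1 - 9 = 0 - 10 ≡ 1; y = λ·(1 - 1) - 4 ≡ 7. → (1, 7)
5P: (1, 7) + (9, 4). λ = (4 - 7)/(9 - 1) ≡ 8/8 mod 11. 8⁻¹ ≡ 7 (mod 11), so λ ≡ 1.
  x = λ² - 1 - 9 = 1 - 10 ≡ 2; y = λ·(1 - 2) - 7 ≡ 3. → (2, 3)
6P: (2, 3) + (9, 4). λ = (4 - 3)/(9 - 2) ≡ 1/7 mod 11. 7⁻¹ ≡ 8 (mod 11) since 7·8 = 56 ≡ 1, so λ ≡ 8.
  x = λ² - 2 - 9 = 64 - 11 ≡ 9; y = λ·(2 - 9) - 3 ≡ 7. → (9, 7)
7P: (9, 7) + (9, 4): same x and y₁ ≡ -y₂, so the sum is O.
8P: O + (9, 4) = (9, 4) (identity).
9P: tangent at (9, 4): λ = (3·9² + 8)/(2·4) ≡ 9/8. 8⁻¹ ≡ 7 (mod 11), so λ ≡ 9·7 ≡ 8.
  x = λ² - 9 - 9 = 64 - 18 ≡ 2; y = λ·(9 - 2) - 4 ≡ 8. → (2, 8)
10P: (2, 8) + (9, 4). λ = (4 - 8)/(9 - 2) ≡ 7/7 mod 11. 7⁻¹ ≡ 8 (mod 11) since 7·8 = 56 ≡ 1, so λ ≡ 1.
  x = λ² - 2 - 9 = 1 - 11 ≡ 1; y = λ·(2 - 1) - 8 ≡ 4. → (1, 4)
11P: (1, 4) + (9, 4). λ = (4 - 4)/(9 - 1) ≡ 0/8 mod 11. 8⁻¹ ≡ 7 (mod 11) since 8·7 = 56 ≡ 1, so λ ≡ 0.
  x = λ² - 1 - 9 = 0 - 10 ≡ 1; y = λ·(1 - 1) - 4 ≡ 7. → (1, 7)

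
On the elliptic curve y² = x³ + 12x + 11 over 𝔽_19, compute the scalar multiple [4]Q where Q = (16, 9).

Double-and-add on 4 = (100)₂. Start with Q = (16, 9) for the leading 1-bit.
double: tangent at (16, 9): λ = (3·16² + 12)/(2·9) ≡ 1/18. 18⁻¹ ≡ 18 (mod 19), so λ ≡ 1·18 ≡ 18.
  x = λ² - 16 - 16 = 324 - 32 ≡ 7; y = λ·(16 - 7) - 9 ≡ 1. → (7, 1)
double: tangent at (7, 1): λ = (3·7² + 12)/(2·1) ≡ 7/2. 2⁻¹ ≡ 10 (mod 19) since 2·10 = 20 ≡ 1, so λ ≡ 7·10 ≡ 13.
  x = λ² - 7 - 7 = 169 - 14 ≡ 3; y = λ·(7 - 3) - 1 ≡ 13. → (3, 13)

(3, 13)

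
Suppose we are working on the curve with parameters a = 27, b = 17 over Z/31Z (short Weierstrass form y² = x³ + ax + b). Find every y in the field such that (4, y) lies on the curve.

none

x³ + 27x + 17 = 189 ≡ 3 (mod 31).
3 is a non-residue mod 31; no y exists.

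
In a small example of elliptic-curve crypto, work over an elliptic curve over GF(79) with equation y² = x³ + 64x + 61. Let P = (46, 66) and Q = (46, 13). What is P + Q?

The two points share x = 46 and their y-coordinates satisfy 66 + 13 ≡ 0 (mod 79), so they are inverses. Their sum is ∞.

O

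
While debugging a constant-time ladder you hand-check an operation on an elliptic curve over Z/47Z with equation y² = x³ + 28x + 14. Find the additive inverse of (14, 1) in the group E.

(14, 46)

-(14, 1) = (14, -1 mod 47) = (14, 46).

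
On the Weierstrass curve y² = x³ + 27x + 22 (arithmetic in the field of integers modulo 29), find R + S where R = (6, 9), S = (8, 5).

(6, 9) + (8, 5). λ = (5 - 9)/(8 - 6) ≡ 25/2 mod 29. 2⁻¹ ≡ 15 (mod 29) since 2·15 = 30 ≡ 1, so λ ≡ 27.
  x = λ² - 6 - 8 = 729 - 14 ≡ 19; y = λ·(6 - 19) - 9 ≡ 17. → (19, 17)

(19, 17)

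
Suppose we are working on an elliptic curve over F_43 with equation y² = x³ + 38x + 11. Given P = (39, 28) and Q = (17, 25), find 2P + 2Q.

First 2P:
Repeated addition: build up to 2P.
2P: tangent at (39, 28): λ = (3·39² + 38)/(2·28) ≡ 0/13. 13⁻¹ ≡ 10 (mod 43), so λ ≡ 0·10 ≡ 0.
  x = λ² - 39 - 39 = 0 - 78 ≡ 8; y = λ·(39 - 8) - 28 ≡ 15. → (8, 15)
2P = (8, 15).
Next 2Q:
Repeated addition: build up to 2Q.
2Q: tangent at (17, 25): λ = (3·17² + 38)/(2·25) ≡ 2/7. 7⁻¹ ≡ 37 (mod 43) since 7·37 = 259 ≡ 1, so λ ≡ 2·37 ≡ 31.
  x = λ² - 17 - 17 = 961 - 34 ≡ 24; y = λ·(17 - 24) - 25 ≡ 16. → (24, 16)
2Q = (24, 16).
Finally 2P + 2Q:
(8, 15) + (24, 16). λ = (16 - 15)/(24 - 8) ≡ 1/16 mod 43. 16⁻¹ ≡ 35 (mod 43), so λ ≡ 35.
  x = λ² - 8 - 24 = 1225 - 32 ≡ 32; y = λ·(8 - 32) - 15 ≡ 5. → (32, 5)

(32, 5)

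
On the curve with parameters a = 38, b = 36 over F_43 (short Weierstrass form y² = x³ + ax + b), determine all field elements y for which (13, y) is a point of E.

x³ + 38x + 36 = 2727 ≡ 18 (mod 43).
18 is a non-residue mod 43; no y exists.

none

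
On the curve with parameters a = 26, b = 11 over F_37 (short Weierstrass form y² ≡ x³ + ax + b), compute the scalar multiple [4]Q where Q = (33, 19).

Double-and-add on 4 = (100)₂. Start with Q = (33, 19) for the leading 1-bit.
double: tangent at (33, 19): λ = (3·33² + 26)/(2·19) ≡ 0/1. 1⁻¹ ≡ 1 (mod 37), so λ ≡ 0·1 ≡ 0.
  x = λ² - 33 - 33 = 0 - 66 ≡ 8; y = λ·(33 - 8) - 19 ≡ 18. → (8, 18)
double: tangent at (8, 18): λ = (3·8² + 26)/(2·18) ≡ 33/36. 36⁻¹ ≡ 36 (mod 37), so λ ≡ 33·36 ≡ 4.
  x = λ² - 8 - 8 = 16 - 16 ≡ 0; y = λ·(8 - 0) - 18 ≡ 14. → (0, 14)

(0, 14)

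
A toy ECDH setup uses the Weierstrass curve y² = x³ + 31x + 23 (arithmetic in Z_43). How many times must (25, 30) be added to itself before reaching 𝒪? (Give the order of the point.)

6

2P: tangent at (25, 30): λ = (3·25² + 31)/(2·30) ≡ 14/17. 17⁻¹ ≡ 38 (mod 43), so λ ≡ 14·38 ≡ 16.
  x = λ² - 25 - 25 = 256 - 50 ≡ 34; y = λ·(25 - 34) - 30 ≡ 41. → (34, 41)
3P: (34, 41) + (25, 30). λ = (30 - 41)/(25 - 34) ≡ 32/34 mod 43. 34⁻¹ ≡ 19 (mod 43) since 34·19 = 646 ≡ 1, so λ ≡ 6.
  x = λ² - 34 - 25 = 36 - 59 ≡ 20; y = λ·(34 - 20) - 41 ≡ 0. → (20, 0)
4P: (20, 0) + (25, 30). λ = (30 - 0)/(25 - 20) ≡ 30/5 mod 43. 5⁻¹ ≡ 26 (mod 43) since 5·26 = 130 ≡ 1, so λ ≡ 6.
  x = λ² - 20 - 25 = 36 - 45 ≡ 34; y = λ·(20 - 34) - 0 ≡ 2. → (34, 2)
5P: (34, 2) + (25, 30). λ = (30 - 2)/(25 - 34) ≡ 28/34 mod 43. 34⁻¹ ≡ 19 (mod 43) since 34·19 = 646 ≡ 1, so λ ≡ 16.
  x = λ² - 34 - 25 = 256 - 59 ≡ 25; y = λ·(34 - 25) - 2 ≡ 13. → (25, 13)
6P: (25, 13) + (25, 30): same x and y₁ ≡ -y₂, so the sum is 𝒪.
6P = 𝒪, so the order is 6.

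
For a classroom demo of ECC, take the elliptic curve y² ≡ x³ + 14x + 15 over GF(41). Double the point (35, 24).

(7, 13)

tangent at (35, 24): λ = (3·35² + 14)/(2·24) ≡ 40/7. 7⁻¹ ≡ 6 (mod 41), so λ ≡ 40·6 ≡ 35.
  x = λ² - 35 - 35 = 1225 - 70 ≡ 7; y = λ·(35 - 7) - 24 ≡ 13. → (7, 13)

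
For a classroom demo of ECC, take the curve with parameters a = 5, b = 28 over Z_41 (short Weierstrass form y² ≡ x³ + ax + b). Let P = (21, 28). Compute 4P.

(32, 22)

Double-and-add on 4 = (100)₂. Start with P = (21, 28) for the leading 1-bit.
double: tangent at (21, 28): λ = (3·21² + 5)/(2·28) ≡ 16/15. 15⁻¹ ≡ 11 (mod 41), so λ ≡ 16·11 ≡ 12.
  x = λ² - 21 - 21 = 144 - 42 ≡ 20; y = λ·(21 - 20) - 28 ≡ 25. → (20, 25)
double: tangent at (20, 25): λ = (3·20² + 5)/(2·25) ≡ 16/9. 9⁻¹ ≡ 32 (mod 41), so λ ≡ 16·32 ≡ 20.
  x = λ² - 20 - 20 = 400 - 40 ≡ 32; y = λ·(20 - 32) - 25 ≡ 22. → (32, 22)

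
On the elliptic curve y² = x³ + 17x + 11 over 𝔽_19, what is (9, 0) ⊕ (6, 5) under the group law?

(9, 0) + (6, 5). λ = (5 - 0)/(6 - 9) ≡ 5/16 mod 19. 16⁻¹ ≡ 6 (mod 19), so λ ≡ 11.
  x = λ² - 9 - 6 = 121 - 15 ≡ 11; y = λ·(9 - 11) - 0 ≡ 16. → (11, 16)

(11, 16)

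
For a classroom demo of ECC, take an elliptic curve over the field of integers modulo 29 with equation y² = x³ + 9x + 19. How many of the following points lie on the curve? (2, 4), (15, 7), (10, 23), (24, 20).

(2, 4): 4² ≡ 16, rhs ≡ 16 → on.
(15, 7): 7² ≡ 20, rhs ≡ 20 → on.
(10, 23): 23² ≡ 7, rhs ≡ 7 → on.
(24, 20): 20² ≡ 23, rhs ≡ 23 → on.

4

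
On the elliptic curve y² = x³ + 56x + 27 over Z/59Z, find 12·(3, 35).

(56, 56)

Write G = (3, 35).
Repeated addition: build up to 12G.
2G: tangent at (3, 35): λ = (3·3² + 56)/(2·35) ≡ 24/11. 11⁻¹ ≡ 43 (mod 59), so λ ≡ 24·43 ≡ 29.
  x = λ² - 3 - 3 = 841 - 6 ≡ 9; y = λ·(3 - 9) - 35 ≡ 27. → (9, 27)
3G: (9, 27) + (3, 35). λ = (35 - 27)/(3 - 9) ≡ 8/53 mod 59. 53⁻¹ ≡ 49 (mod 59) since 53·49 = 2597 ≡ 1, so λ ≡ 38.
  x = λ² - 9 - 3 = 1444 - 12 ≡ 16; y = λ·(9 - 16) - 27 ≡ 2. → (16, 2)
4G: (16, 2) + (3, 35). λ = (35 - 2)/(3 - 16) ≡ 33/46 mod 59. 46⁻¹ ≡ 9 (mod 59) since 46·9 = 414 ≡ 1, so λ ≡ 2.
  x = λ² - 16 - 3 = 4 - 19 ≡ 44; y = λ·(16 - 44) - 2 ≡ 1. → (44, 1)
5G: (44, 1) + (3, 35). λ = (35 - 1)/(3 - 44) ≡ 34/18 mod 59. 18⁻¹ ≡ 23 (mod 59) since 18·23 = 414 ≡ 1, so λ ≡ 15.
  x = λ² - 44 - 3 = 225 - 47 ≡ 1; y = λ·(44 - 1) - 1 ≡ 54. → (1, 54)
6G: (1, 54) + (3, 35). λ = (35 - 54)/(3 - 1) ≡ 40/2 mod 59. 2⁻¹ ≡ 30 (mod 59) since 2·30 = 60 ≡ 1, so λ ≡ 20.
  x = λ² - 1 - 3 = 400 - 4 ≡ 42; y = λ·(1 - 42) - 54 ≡ 11. → (42, 11)
7G: (42, 11) + (3, 35). λ = (35 - 11)/(3 - 42) ≡ 24/20 mod 59. 20⁻¹ ≡ 3 (mod 59), so λ ≡ 13.
  x = λ² - 42 - 3 = 169 - 45 ≡ 6; y = λ·(42 - 6) - 11 ≡ 44. → (6, 44)
8G: (6, 44) + (3, 35). λ = (35 - 44)/(3 - 6) ≡ 50/56 mod 59. 56⁻¹ ≡ 39 (mod 59), so λ ≡ 3.
  x = λ² - 6 - 3 = 9 - 9 ≡ 0; y = λ·(6 - 0) - 44 ≡ 33. → (0, 33)
9G: (0, 33) + (3, 35). λ = (35 - 33)/(3 - 0) ≡ 2/3 mod 59. 3⁻¹ ≡ 20 (mod 59) since 3·20 = 60 ≡ 1, so λ ≡ 40.
  x = λ² - 0 - 3 = 1600 - 3 ≡ 4; y = λ·(0 - 4) - 33 ≡ 43. → (4, 43)
10G: (4, 43) + (3, 35). λ = (35 - 43)/(3 - 4) ≡ 51/58 mod 59. 58⁻¹ ≡ 58 (mod 59), so λ ≡ 8.
  x = λ² - 4 - 3 = 64 - 7 ≡ 57; y = λ·(4 - 57) - 43 ≡ 5. → (57, 5)
11G: (57, 5) + (3, 35). λ = (35 - 5)/(3 - 57) ≡ 30/5 mod 59. 5⁻¹ ≡ 12 (mod 59), so λ ≡ 6.
  x = λ² - 57 - 3 = 36 - 60 ≡ 35; y = λ·(57 - 35) - 5 ≡ 9. → (35, 9)
12G: (35, 9) + (3, 35). λ = (35 - 9)/(3 - 35) ≡ 26/27 mod 59. 27⁻¹ ≡ 35 (mod 59), so λ ≡ 25.
  x = λ² - 35 - 3 = 625 - 38 ≡ 56; y = λ·(35 - 56) - 9 ≡ 56. → (56, 56)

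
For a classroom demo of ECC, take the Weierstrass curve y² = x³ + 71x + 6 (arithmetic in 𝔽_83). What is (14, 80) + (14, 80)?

tangent at (14, 80): λ = (3·14² + 71)/(2·80) ≡ 78/77. 77⁻¹ ≡ 69 (mod 83) since 77·69 = 5313 ≡ 1, so λ ≡ 78·69 ≡ 70.
  x = λ² - 14 - 14 = 4900 - 28 ≡ 58; y = λ·(14 - 58) - 80 ≡ 77. → (58, 77)

(58, 77)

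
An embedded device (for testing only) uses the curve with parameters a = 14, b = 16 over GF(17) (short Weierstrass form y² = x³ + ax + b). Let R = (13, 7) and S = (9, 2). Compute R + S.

(4, 0)

(13, 7) + (9, 2). λ = (2 - 7)/(9 - 13) ≡ 12/13 mod 17. 13⁻¹ ≡ 4 (mod 17), so λ ≡ 14.
  x = λ² - 13 - 9 = 196 - 22 ≡ 4; y = λ·(13 - 4) - 7 ≡ 0. → (4, 0)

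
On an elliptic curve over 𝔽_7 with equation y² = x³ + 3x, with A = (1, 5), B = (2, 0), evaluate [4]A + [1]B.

(2, 0)

First 4A:
Double-and-add on 4 = (100)₂. Start with A = (1, 5) for the leading 1-bit.
double: tangent at (1, 5): λ = (3·1² + 3)/(2·5) ≡ 6/3. 3⁻¹ ≡ 5 (mod 7), so λ ≡ 6·5 ≡ 2.
  x = λ² - 1 - 1 = 4 - 2 ≡ 2; y = λ·(1 - 2) - 5 ≡ 0. → (2, 0)
double: (2, 0) + (2, 0): same x and y₁ ≡ -y₂, so the sum is the point at infinity.
4A = the point at infinity.
Finally 4A + B:
the point at infinity + (2, 0) = (2, 0) (identity).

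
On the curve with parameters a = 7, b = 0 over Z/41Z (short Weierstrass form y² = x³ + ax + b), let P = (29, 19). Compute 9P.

(7, 8)

Repeated addition: build up to 9P.
2P: tangent at (29, 19): λ = (3·29² + 7)/(2·19) ≡ 29/38. 38⁻¹ ≡ 27 (mod 41), so λ ≡ 29·27 ≡ 4.
  x = λ² - 29 - 29 = 16 - 58 ≡ 40; y = λ·(29 - 40) - 19 ≡ 19. → (40, 19)
3P: (40, 19) + (29, 19). λ = (19 - 19)/(29 - 40) ≡ 0/30 mod 41. 30⁻¹ ≡ 26 (mod 41) since 30·26 = 780 ≡ 1, so λ ≡ 0.
  x = λ² - 40 - 29 = 0 - 69 ≡ 13; y = λ·(40 - 13) - 19 ≡ 22. → (13, 22)
4P: (13, 22) + (29, 19). λ = (19 - 22)/(29 - 13) ≡ 38/16 mod 41. 16⁻¹ ≡ 18 (mod 41), so λ ≡ 28.
  x = λ² - 13 - 29 = 784 - 42 ≡ 4; y = λ·(13 - 4) - 22 ≡ 25. → (4, 25)
5P: (4, 25) + (29, 19). λ = (19 - 25)/(29 - 4) ≡ 35/25 mod 41. 25⁻¹ ≡ 23 (mod 41) since 25·23 = 575 ≡ 1, so λ ≡ 26.
  x = λ² - 4 - 29 = 676 - 33 ≡ 28; y = λ·(4 - 28) - 25 ≡ 7. → (28, 7)
6P: (28, 7) + (29, 19). λ = (19 - 7)/(29 - 28) ≡ 12/1 mod 41. 1⁻¹ ≡ 1 (mod 41), so λ ≡ 12.
  x = λ² - 28 - 29 = 144 - 57 ≡ 5; y = λ·(28 - 5) - 7 ≡ 23. → (5, 23)
7P: (5, 23) + (29, 19). λ = (19 - 23)/(29 - 5) ≡ 37/24 mod 41. 24⁻¹ ≡ 12 (mod 41) since 24·12 = 288 ≡ 1, so λ ≡ 34.
  x = λ² - 5 - 29 = 1156 - 34 ≡ 15; y = λ·(5 - 15) - 23 ≡ 6. → (15, 6)
8P: (15, 6) + (29, 19). λ = (19 - 6)/(29 - 15) ≡ 13/14 mod 41. 14⁻¹ ≡ 3 (mod 41), so λ ≡ 39.
  x = λ² - 15 - 29 = 1521 - 44 ≡ 1; y = λ·(15 - 1) - 6 ≡ 7. → (1, 7)
9P: (1, 7) + (29, 19). λ = (19 - 7)/(29 - 1) ≡ 12/28 mod 41. 28⁻¹ ≡ 22 (mod 41) since 28·22 = 616 ≡ 1, so λ ≡ 18.
  x = λ² - 1 - 29 = 324 - 30 ≡ 7; y = λ·(1 - 7) - 7 ≡ 8. → (7, 8)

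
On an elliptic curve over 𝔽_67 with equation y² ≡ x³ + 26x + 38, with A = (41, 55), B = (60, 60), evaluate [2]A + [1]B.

First 2A:
Repeated addition: build up to 2A.
2A: tangent at (41, 55): λ = (3·41² + 26)/(2·55) ≡ 44/43. 43⁻¹ ≡ 53 (mod 67), so λ ≡ 44·53 ≡ 54.
  x = λ² - 41 - 41 = 2916 - 82 ≡ 20; y = λ·(41 - 20) - 55 ≡ 7. → (20, 7)
2A = (20, 7).
Finally 2A + B:
(20, 7) + (60, 60). λ = (60 - 7)/(60 - 20) ≡ 53/40 mod 67. 40⁻¹ ≡ 62 (mod 67), so λ ≡ 3.
  x = λ² - 20 - 60 = 9 - 80 ≡ 63; y = λ·(20 - 63) - 7 ≡ 65. → (63, 65)

(63, 65)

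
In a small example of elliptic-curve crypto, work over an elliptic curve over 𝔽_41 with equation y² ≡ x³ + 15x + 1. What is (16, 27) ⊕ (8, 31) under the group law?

(7, 30)

(16, 27) + (8, 31). λ = (31 - 27)/(8 - 16) ≡ 4/33 mod 41. 33⁻¹ ≡ 5 (mod 41) since 33·5 = 165 ≡ 1, so λ ≡ 20.
  x = λ² - 16 - 8 = 400 - 24 ≡ 7; y = λ·(16 - 7) - 27 ≡ 30. → (7, 30)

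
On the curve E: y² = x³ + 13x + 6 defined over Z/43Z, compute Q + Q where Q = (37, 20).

(0, 7)

tangent at (37, 20): λ = (3·37² + 13)/(2·20) ≡ 35/40. 40⁻¹ ≡ 14 (mod 43), so λ ≡ 35·14 ≡ 17.
  x = λ² - 37 - 37 = 289 - 74 ≡ 0; y = λ·(37 - 0) - 20 ≡ 7. → (0, 7)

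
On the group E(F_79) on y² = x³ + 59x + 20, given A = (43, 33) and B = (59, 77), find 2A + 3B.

First 2A:
Repeated addition: build up to 2A.
2A: tangent at (43, 33): λ = (3·43² + 59)/(2·33) ≡ 76/66. 66⁻¹ ≡ 6 (mod 79), so λ ≡ 76·6 ≡ 61.
  x = λ² - 43 - 43 = 3721 - 86 ≡ 1; y = λ·(43 - 1) - 33 ≡ 1. → (1, 1)
2A = (1, 1).
Next 3B:
Repeated addition: build up to 3B.
2B: tangent at (59, 77): λ = (3·59² + 59)/(2·77) ≡ 74/75. 75⁻¹ ≡ 59 (mod 79), so λ ≡ 74·59 ≡ 21.
  x = λ² - 59 - 59 = 441 - 118 ≡ 7; y = λ·(59 - 7) - 77 ≡ 67. → (7, 67)
3B: (7, 67) + (59, 77). λ = (77 - 67)/(59 - 7) ≡ 10/52 mod 79. 52⁻¹ ≡ 38 (mod 79), so λ ≡ 64.
  x = λ² - 7 - 59 = 4096 - 66 ≡ 1; y = λ·(7 - 1) - 67 ≡ 1. → (1, 1)
3B = (1, 1).
Finally 2A + 3B:
tangent at (1, 1): λ = (3·1² + 59)/(2·1) ≡ 62/2. 2⁻¹ ≡ 40 (mod 79), so λ ≡ 62·40 ≡ 31.
  x = λ² - 1 - 1 = 961 - 2 ≡ 11; y = λ·(1 - 11) - 1 ≡ 5. → (11, 5)

(11, 5)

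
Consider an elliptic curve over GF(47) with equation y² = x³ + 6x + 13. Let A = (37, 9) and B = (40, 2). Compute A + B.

(37, 9) + (40, 2). λ = (2 - 9)/(40 - 37) ≡ 40/3 mod 47. 3⁻¹ ≡ 16 (mod 47), so λ ≡ 29.
  x = λ² - 37 - 40 = 841 - 77 ≡ 12; y = λ·(37 - 12) - 9 ≡ 11. → (12, 11)

(12, 11)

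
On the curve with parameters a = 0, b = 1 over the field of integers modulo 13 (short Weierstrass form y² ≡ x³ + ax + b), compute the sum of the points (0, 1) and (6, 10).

(0, 1) + (6, 10). λ = (10 - 1)/(6 - 0) ≡ 9/6 mod 13. 6⁻¹ ≡ 11 (mod 13), so λ ≡ 8.
  x = λ² - 0 - 6 = 64 - 6 ≡ 6; y = λ·(0 - 6) - 1 ≡ 3. → (6, 3)

(6, 3)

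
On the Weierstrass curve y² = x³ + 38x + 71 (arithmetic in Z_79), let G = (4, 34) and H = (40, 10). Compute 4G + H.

(64, 47)

First 4G:
Double-and-add on 4 = (100)₂. Start with G = (4, 34) for the leading 1-bit.
double: tangent at (4, 34): λ = (3·4² + 38)/(2·34) ≡ 7/68. 68⁻¹ ≡ 43 (mod 79) since 68·43 = 2924 ≡ 1, so λ ≡ 7·43 ≡ 64.
  x = λ² - 4 - 4 = 4096 - 8 ≡ 59; y = λ·(4 - 59) - 34 ≡ 1. → (59, 1)
double: tangent at (59, 1): λ = (3·59² + 38)/(2·1) ≡ 53/2. 2⁻¹ ≡ 40 (mod 79), so λ ≡ 53·40 ≡ 66.
  x = λ² - 59 - 59 = 4356 - 118 ≡ 51; y = λ·(59 - 51) - 1 ≡ 53. → (51, 53)
4G = (51, 53).
Finally 4G + H:
(51, 53) + (40, 10). λ = (10 - 53)/(40 - 51) ≡ 36/68 mod 79. 68⁻¹ ≡ 43 (mod 79) since 68·43 = 2924 ≡ 1, so λ ≡ 47.
  x = λ² - 51 - 40 = 2209 - 91 ≡ 64; y = λ·(51 - 64) - 53 ≡ 47. → (64, 47)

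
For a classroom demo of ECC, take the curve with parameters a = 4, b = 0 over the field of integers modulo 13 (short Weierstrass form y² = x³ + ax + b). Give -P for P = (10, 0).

-(10, 0) = (10, -0 mod 13) = (10, 0).

(10, 0)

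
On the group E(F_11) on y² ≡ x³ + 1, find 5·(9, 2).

(7, 6)

Write Q = (9, 2).
Repeated addition: build up to 5Q.
2Q: tangent at (9, 2): λ = (3·9² + 0)/(2·2) ≡ 1/4. 4⁻¹ ≡ 3 (mod 11) since 4·3 = 12 ≡ 1, so λ ≡ 1·3 ≡ 3.
  x = λ² - 9 - 9 = 9 - 18 ≡ 2; y = λ·(9 - 2) - 2 ≡ 8. → (2, 8)
3Q: (2, 8) + (9, 2). λ = (2 - 8)/(9 - 2) ≡ 5/7 mod 11. 7⁻¹ ≡ 8 (mod 11), so λ ≡ 7.
  x = λ² - 2 - 9 = 49 - 11 ≡ 5; y = λ·(2 - 5) - 8 ≡ 4. → (5, 4)
4Q: (5, 4) + (9, 2). λ = (2 - 4)/(9 - 5) ≡ 9/4 mod 11. 4⁻¹ ≡ 3 (mod 11), so λ ≡ 5.
  x = λ² - 5 - 9 = 25 - 14 ≡ 0; y = λ·(5 - 0) - 4 ≡ 10. → (0, 10)
5Q: (0, 10) + (9, 2). λ = (2 - 10)/(9 - 0) ≡ 3/9 mod 11. 9⁻¹ ≡ 5 (mod 11) since 9·5 = 45 ≡ 1, so λ ≡ 4.
  x = λ² - 0 - 9 = 16 - 9 ≡ 7; y = λ·(0 - 7) - 10 ≡ 6. → (7, 6)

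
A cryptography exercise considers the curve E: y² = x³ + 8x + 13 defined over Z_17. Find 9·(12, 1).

(11, 15)

Write Q = (12, 1).
Repeated addition: build up to 9Q.
2Q: tangent at (12, 1): λ = (3·12² + 8)/(2·1) ≡ 15/2. 2⁻¹ ≡ 9 (mod 17), so λ ≡ 15·9 ≡ 16.
  x = λ² - 12 - 12 = 256 - 24 ≡ 11; y = λ·(12 - 11) - 1 ≡ 15. → (11, 15)
3Q: (11, 15) + (12, 1). λ = (1 - 15)/(12 - 11) ≡ 3/1 mod 17. 1⁻¹ ≡ 1 (mod 17), so λ ≡ 3.
  x = λ² - 11 - 12 = 9 - 23 ≡ 3; y = λ·(11 - 3) - 15 ≡ 9. → (3, 9)
4Q: (3, 9) + (12, 1). λ = (1 - 9)/(12 - 3) ≡ 9/9 mod 17. 9⁻¹ ≡ 2 (mod 17), so λ ≡ 1.
  x = λ² - 3 - 12 = 1 - 15 ≡ 3; y = λ·(3 - 3) - 9 ≡ 8. → (3, 8)
5Q: (3, 8) + (12, 1). λ = (1 - 8)/(12 - 3) ≡ 10/9 mod 17. 9⁻¹ ≡ 2 (mod 17) since 9·2 = 18 ≡ 1, so λ ≡ 3.
  x = λ² - 3 - 12 = 9 - 15 ≡ 11; y = λ·(3 - 11) - 8 ≡ 2. → (11, 2)
6Q: (11, 2) + (12, 1). λ = (1 - 2)/(12 - 11) ≡ 16/1 mod 17. 1⁻¹ ≡ 1 (mod 17), so λ ≡ 16.
  x = λ² - 11 - 12 = 256 - 23 ≡ 12; y = λ·(11 - 12) - 2 ≡ 16. → (12, 16)
7Q: (12, 16) + (12, 1): same x and y₁ ≡ -y₂, so the sum is the point at infinity.
8Q: the point at infinity + (12, 1) = (12, 1) (identity).
9Q: tangent at (12, 1): λ = (3·12² + 8)/(2·1) ≡ 15/2. 2⁻¹ ≡ 9 (mod 17), so λ ≡ 15·9 ≡ 16.
  x = λ² - 12 - 12 = 256 - 24 ≡ 11; y = λ·(12 - 11) - 1 ≡ 15. → (11, 15)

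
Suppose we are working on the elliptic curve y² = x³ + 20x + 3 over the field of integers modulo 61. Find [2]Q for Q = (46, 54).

(18, 20)

tangent at (46, 54): λ = (3·46² + 20)/(2·54) ≡ 24/47. 47⁻¹ ≡ 13 (mod 61), so λ ≡ 24·13 ≡ 7.
  x = λ² - 46 - 46 = 49 - 92 ≡ 18; y = λ·(46 - 18) - 54 ≡ 20. → (18, 20)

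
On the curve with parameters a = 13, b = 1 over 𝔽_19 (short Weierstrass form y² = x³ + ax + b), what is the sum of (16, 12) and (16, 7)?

The two points share x = 16 and their y-coordinates satisfy 12 + 7 ≡ 0 (mod 19), so they are inverses. Their sum is 𝒪.

O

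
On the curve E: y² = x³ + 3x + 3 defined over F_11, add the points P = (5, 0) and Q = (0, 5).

(7, 2)

(5, 0) + (0, 5). λ = (5 - 0)/(0 - 5) ≡ 5/6 mod 11. 6⁻¹ ≡ 2 (mod 11) since 6·2 = 12 ≡ 1, so λ ≡ 10.
  x = λ² - 5 - 0 = 100 - 5 ≡ 7; y = λ·(5 - 7) - 0 ≡ 2. → (7, 2)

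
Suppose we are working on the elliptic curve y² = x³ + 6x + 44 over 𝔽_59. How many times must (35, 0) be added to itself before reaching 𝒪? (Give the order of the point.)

2

2P: (35, 0) + (35, 0): same x and y₁ ≡ -y₂, so the sum is 𝒪.
2P = 𝒪, so the order is 2.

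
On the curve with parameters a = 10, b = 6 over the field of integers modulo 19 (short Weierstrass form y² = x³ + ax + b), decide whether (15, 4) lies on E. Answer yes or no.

yes

y² = 4² ≡ 16; x³ + 10x + 6 = 3531 ≡ 16 (mod 19). 16 = 16.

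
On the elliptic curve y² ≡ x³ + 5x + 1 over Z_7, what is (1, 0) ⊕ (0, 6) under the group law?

(1, 0) + (0, 6). λ = (6 - 0)/(0 - 1) ≡ 6/6 mod 7. 6⁻¹ ≡ 6 (mod 7), so λ ≡ 1.
  x = λ² - 1 - 0 = 1 - 1 ≡ 0; y = λ·(1 - 0) - 0 ≡ 1. → (0, 1)

(0, 1)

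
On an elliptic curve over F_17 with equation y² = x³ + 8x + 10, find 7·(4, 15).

(11, 16)

Write G = (4, 15).
Repeated addition: build up to 7G.
2G: tangent at (4, 15): λ = (3·4² + 8)/(2·15) ≡ 5/13. 13⁻¹ ≡ 4 (mod 17), so λ ≡ 5·4 ≡ 3.
  x = λ² - 4 - 4 = 9 - 8 ≡ 1; y = λ·(4 - 1) - 15 ≡ 11. → (1, 11)
3G: (1, 11) + (4, 15). λ = (15 - 11)/(4 - 1) ≡ 4/3 mod 17. 3⁻¹ ≡ 6 (mod 17), so λ ≡ 7.
  x = λ² - 1 - 4 = 49 - 5 ≡ 10; y = λ·(1 - 10) - 11 ≡ 11. → (10, 11)
4G: (10, 11) + (4, 15). λ = (15 - 11)/(4 - 10) ≡ 4/11 mod 17. 11⁻¹ ≡ 14 (mod 17), so λ ≡ 5.
  x = λ² - 10 - 4 = 25 - 14 ≡ 11; y = λ·(10 - 11) - 11 ≡ 1. → (11, 1)
5G: (11, 1) + (4, 15). λ = (15 - 1)/(4 - 11) ≡ 14/10 mod 17. 10⁻¹ ≡ 12 (mod 17) since 10·12 = 120 ≡ 1, so λ ≡ 15.
  x = λ² - 11 - 4 = 225 - 15 ≡ 6; y = λ·(11 - 6) - 1 ≡ 6. → (6, 6)
6G: (6, 6) + (4, 15). λ = (15 - 6)/(4 - 6) ≡ 9/15 mod 17. 15⁻¹ ≡ 8 (mod 17), so λ ≡ 4.
  x = λ² - 6 - 4 = 16 - 10 ≡ 6; y = λ·(6 - 6) - 6 ≡ 11. → (6, 11)
7G: (6, 11) + (4, 15). λ = (15 - 11)/(4 - 6) ≡ 4/15 mod 17. 15⁻¹ ≡ 8 (mod 17), so λ ≡ 15.
  x = λ² - 6 - 4 = 225 - 10 ≡ 11; y = λ·(6 - 11) - 11 ≡ 16. → (11, 16)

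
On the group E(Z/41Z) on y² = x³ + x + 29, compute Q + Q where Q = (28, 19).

(18, 37)

tangent at (28, 19): λ = (3·28² + 1)/(2·19) ≡ 16/38. 38⁻¹ ≡ 27 (mod 41), so λ ≡ 16·27 ≡ 22.
  x = λ² - 28 - 28 = 484 - 56 ≡ 18; y = λ·(28 - 18) - 19 ≡ 37. → (18, 37)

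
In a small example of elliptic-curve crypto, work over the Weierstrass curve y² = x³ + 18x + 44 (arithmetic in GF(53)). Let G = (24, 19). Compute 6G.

Double-and-add on 6 = (110)₂. Start with G = (24, 19) for the leading 1-bit.
double: tangent at (24, 19): λ = (3·24² + 18)/(2·19) ≡ 50/38. 38⁻¹ ≡ 7 (mod 53), so λ ≡ 50·7 ≡ 32.
  x = λ² - 24 - 24 = 1024 - 48 ≡ 22; y = λ·(24 - 22) - 19 ≡ 45. → (22, 45)
add G: (22, 45) + (24, 19). λ = (19 - 45)/(24 - 22) ≡ 27/2 mod 53. 2⁻¹ ≡ 27 (mod 53) since 2·27 = 54 ≡ 1, so λ ≡ 40.
  x = λ² - 22 - 24 = 1600 - 46 ≡ 17; y = λ·(22 - 17) - 45 ≡ 49. → (17, 49)
double: tangent at (17, 49): λ = (3·17² + 18)/(2·49) ≡ 37/45. 45⁻¹ ≡ 33 (mod 53) since 45·33 = 1485 ≡ 1, so λ ≡ 37·33 ≡ 2.
  x = λ² - 17 - 17 = 4 - 34 ≡ 23; y = λ·(17 - 23) - 49 ≡ 45. → (23, 45)

(23, 45)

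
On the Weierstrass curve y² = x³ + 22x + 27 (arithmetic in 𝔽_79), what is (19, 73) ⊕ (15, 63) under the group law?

(19, 73) + (15, 63). λ = (63 - 73)/(15 - 19) ≡ 69/75 mod 79. 75⁻¹ ≡ 59 (mod 79) since 75·59 = 4425 ≡ 1, so λ ≡ 42.
  x = λ² - 19 - 15 = 1764 - 34 ≡ 71; y = λ·(19 - 71) - 73 ≡ 34. → (71, 34)

(71, 34)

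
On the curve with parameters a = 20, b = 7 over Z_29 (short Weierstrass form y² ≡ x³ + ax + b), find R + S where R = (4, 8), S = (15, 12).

(4, 8) + (15, 12). λ = (12 - 8)/(15 - 4) ≡ 4/11 mod 29. 11⁻¹ ≡ 8 (mod 29) since 11·8 = 88 ≡ 1, so λ ≡ 3.
  x = λ² - 4 - 15 = 9 - 19 ≡ 19; y = λ·(4 - 19) - 8 ≡ 5. → (19, 5)

(19, 5)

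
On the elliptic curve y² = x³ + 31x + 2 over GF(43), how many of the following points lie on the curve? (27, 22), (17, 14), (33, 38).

3

(27, 22): 22² ≡ 11, rhs ≡ 11 → on.
(17, 14): 14² ≡ 24, rhs ≡ 24 → on.
(33, 38): 38² ≡ 25, rhs ≡ 25 → on.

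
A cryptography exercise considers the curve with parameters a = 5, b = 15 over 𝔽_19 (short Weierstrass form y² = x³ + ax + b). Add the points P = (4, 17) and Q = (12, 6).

(4, 2)

(4, 17) + (12, 6). λ = (6 - 17)/(12 - 4) ≡ 8/8 mod 19. 8⁻¹ ≡ 12 (mod 19), so λ ≡ 1.
  x = λ² - 4 - 12 = 1 - 16 ≡ 4; y = λ·(4 - 4) - 17 ≡ 2. → (4, 2)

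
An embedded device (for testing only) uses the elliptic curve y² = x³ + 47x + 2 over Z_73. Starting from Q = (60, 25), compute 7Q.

Repeated addition: build up to 7Q.
2Q: tangent at (60, 25): λ = (3·60² + 47)/(2·25) ≡ 43/50. 50⁻¹ ≡ 19 (mod 73), so λ ≡ 43·19 ≡ 14.
  x = λ² - 60 - 60 = 196 - 120 ≡ 3; y = λ·(60 - 3) - 25 ≡ 43. → (3, 43)
3Q: (3, 43) + (60, 25). λ = (25 - 43)/(60 - 3) ≡ 55/57 mod 73. 57⁻¹ ≡ 41 (mod 73) since 57·41 = 2337 ≡ 1, so λ ≡ 65.
  x = λ² - 3 - 60 = 4225 - 63 ≡ 1; y = λ·(3 - 1) - 43 ≡ 14. → (1, 14)
4Q: (1, 14) + (60, 25). λ = (25 - 14)/(60 - 1) ≡ 11/59 mod 73. 59⁻¹ ≡ 26 (mod 73), so λ ≡ 67.
  x = λ² - 1 - 60 = 4489 - 61 ≡ 48; y = λ·(1 - 48) - 14 ≡ 49. → (48, 49)
5Q: (48, 49) + (60, 25). λ = (25 - 49)/(60 - 48) ≡ 49/12 mod 73. 12⁻¹ ≡ 67 (mod 73), so λ ≡ 71.
  x = λ² - 48 - 60 = 5041 - 108 ≡ 42; y = λ·(48 - 42) - 49 ≡ 12. → (42, 12)
6Q: (42, 12) + (60, 25). λ = (25 - 12)/(60 - 42) ≡ 13/18 mod 73. 18⁻¹ ≡ 69 (mod 73), so λ ≡ 21.
  x = λ² - 42 - 60 = 441 - 102 ≡ 47; y = λ·(42 - 47) - 12 ≡ 29. → (47, 29)
7Q: (47, 29) + (60, 25). λ = (25 - 29)/(60 - 47) ≡ 69/13 mod 73. 13⁻¹ ≡ 45 (mod 73) since 13·45 = 585 ≡ 1, so λ ≡ 39.
  x = λ² - 47 - 60 = 1521 - 107 ≡ 27; y = λ·(47 - 27) - 29 ≡ 21. → (27, 21)

(27, 21)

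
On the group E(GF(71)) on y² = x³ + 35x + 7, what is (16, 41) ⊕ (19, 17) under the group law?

(29, 63)

(16, 41) + (19, 17). λ = (17 - 41)/(19 - 16) ≡ 47/3 mod 71. 3⁻¹ ≡ 24 (mod 71), so λ ≡ 63.
  x = λ² - 16 - 19 = 3969 - 35 ≡ 29; y = λ·(16 - 29) - 41 ≡ 63. → (29, 63)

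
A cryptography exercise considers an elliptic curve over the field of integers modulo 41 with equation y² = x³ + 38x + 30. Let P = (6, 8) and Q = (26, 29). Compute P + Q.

(10, 37)

(6, 8) + (26, 29). λ = (29 - 8)/(26 - 6) ≡ 21/20 mod 41. 20⁻¹ ≡ 39 (mod 41) since 20·39 = 780 ≡ 1, so λ ≡ 40.
  x = λ² - 6 - 26 = 1600 - 32 ≡ 10; y = λ·(6 - 10) - 8 ≡ 37. → (10, 37)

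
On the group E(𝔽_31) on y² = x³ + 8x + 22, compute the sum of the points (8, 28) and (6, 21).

(6, 10)

(8, 28) + (6, 21). λ = (21 - 28)/(6 - 8) ≡ 24/29 mod 31. 29⁻¹ ≡ 15 (mod 31), so λ ≡ 19.
  x = λ² - 8 - 6 = 361 - 14 ≡ 6; y = λ·(8 - 6) - 28 ≡ 10. → (6, 10)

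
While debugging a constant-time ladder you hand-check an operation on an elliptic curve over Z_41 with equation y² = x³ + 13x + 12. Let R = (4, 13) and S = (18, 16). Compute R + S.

(18, 25)

(4, 13) + (18, 16). λ = (16 - 13)/(18 - 4) ≡ 3/14 mod 41. 14⁻¹ ≡ 3 (mod 41) since 14·3 = 42 ≡ 1, so λ ≡ 9.
  x = λ² - 4 - 18 = 81 - 22 ≡ 18; y = λ·(4 - 18) - 13 ≡ 25. → (18, 25)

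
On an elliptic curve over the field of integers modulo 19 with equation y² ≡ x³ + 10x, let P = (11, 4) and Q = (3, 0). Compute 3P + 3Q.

First 3P:
Repeated addition: build up to 3P.
2P: tangent at (11, 4): λ = (3·11² + 10)/(2·4) ≡ 12/8. 8⁻¹ ≡ 12 (mod 19), so λ ≡ 12·12 ≡ 11.
  x = λ² - 11 - 11 = 121 - 22 ≡ 4; y = λ·(11 - 4) - 4 ≡ 16. → (4, 16)
3P: (4, 16) + (11, 4). λ = (4 - 16)/(11 - 4) ≡ 7/7 mod 19. 7⁻¹ ≡ 11 (mod 19) since 7·11 = 77 ≡ 1, so λ ≡ 1.
  x = λ² - 4 - 11 = 1 - 15 ≡ 5; y = λ·(4 - 5) - 16 ≡ 2. → (5, 2)
3P = (5, 2).
Next 3Q:
Repeated addition: build up to 3Q.
2Q: (3, 0) + (3, 0): same x and y₁ ≡ -y₂, so the sum is O.
3Q: O + (3, 0) = (3, 0) (identity).
3Q = (3, 0).
Finally 3P + 3Q:
(5, 2) + (3, 0). λ = (0 - 2)/(3 - 5) ≡ 17/17 mod 19. 17⁻¹ ≡ 9 (mod 19), so λ ≡ 1.
  x = λ² - 5 - 3 = 1 - 8 ≡ 12; y = λ·(5 - 12) - 2 ≡ 10. → (12, 10)

(12, 10)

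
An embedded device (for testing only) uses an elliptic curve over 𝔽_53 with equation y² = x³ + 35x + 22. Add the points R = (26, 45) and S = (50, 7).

(26, 45) + (50, 7). λ = (7 - 45)/(50 - 26) ≡ 15/24 mod 53. 24⁻¹ ≡ 42 (mod 53) since 24·42 = 1008 ≡ 1, so λ ≡ 47.
  x = λ² - 26 - 50 = 2209 - 76 ≡ 13; y = λ·(26 - 13) - 45 ≡ 36. → (13, 36)

(13, 36)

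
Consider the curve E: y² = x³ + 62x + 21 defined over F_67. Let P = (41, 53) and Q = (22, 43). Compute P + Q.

(41, 53) + (22, 43). λ = (43 - 53)/(22 - 41) ≡ 57/48 mod 67. 48⁻¹ ≡ 7 (mod 67) since 48·7 = 336 ≡ 1, so λ ≡ 64.
  x = λ² - 41 - 22 = 4096 - 63 ≡ 13; y = λ·(41 - 13) - 53 ≡ 64. → (13, 64)

(13, 64)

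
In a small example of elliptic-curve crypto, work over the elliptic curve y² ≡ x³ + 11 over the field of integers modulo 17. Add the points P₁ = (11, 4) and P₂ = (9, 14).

(11, 4) + (9, 14). λ = (14 - 4)/(9 - 11) ≡ 10/15 mod 17. 15⁻¹ ≡ 8 (mod 17), so λ ≡ 12.
  x = λ² - 11 - 9 = 144 - 20 ≡ 5; y = λ·(11 - 5) - 4 ≡ 0. → (5, 0)

(5, 0)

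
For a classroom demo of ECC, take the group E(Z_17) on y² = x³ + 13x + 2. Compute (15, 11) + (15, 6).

The two points share x = 15 and their y-coordinates satisfy 11 + 6 ≡ 0 (mod 17), so they are inverses. Their sum is O.

O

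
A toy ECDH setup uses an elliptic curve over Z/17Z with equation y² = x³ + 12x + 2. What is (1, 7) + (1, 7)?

(6, 1)

tangent at (1, 7): λ = (3·1² + 12)/(2·7) ≡ 15/14. 14⁻¹ ≡ 11 (mod 17), so λ ≡ 15·11 ≡ 12.
  x = λ² - 1 - 1 = 144 - 2 ≡ 6; y = λ·(1 - 6) - 7 ≡ 1. → (6, 1)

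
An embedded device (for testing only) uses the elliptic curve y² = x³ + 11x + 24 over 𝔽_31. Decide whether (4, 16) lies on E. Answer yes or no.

y² = 16² ≡ 8; x³ + 11x + 24 = 132 ≡ 8 (mod 31). 8 = 8.

yes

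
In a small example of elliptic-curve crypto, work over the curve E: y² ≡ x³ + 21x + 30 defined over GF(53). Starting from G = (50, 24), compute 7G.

(22, 40)

Double-and-add on 7 = (111)₂. Start with G = (50, 24) for the leading 1-bit.
double: tangent at (50, 24): λ = (3·50² + 21)/(2·24) ≡ 48/48. 48⁻¹ ≡ 21 (mod 53), so λ ≡ 48·21 ≡ 1.
  x = λ² - 50 - 50 = 1 - 100 ≡ 7; y = λ·(50 - 7) - 24 ≡ 19. → (7, 19)
add G: (7, 19) + (50, 24). λ = (24 - 19)/(50 - 7) ≡ 5/43 mod 53. 43⁻¹ ≡ 37 (mod 53), so λ ≡ 26.
  x = λ² - 7 - 50 = 676 - 57 ≡ 36; y = λ·(7 - 36) - 19 ≡ 22. → (36, 22)
double: tangent at (36, 22): λ = (3·36² + 21)/(2·22) ≡ 40/44. 44⁻¹ ≡ 47 (mod 53) since 44·47 = 2068 ≡ 1, so λ ≡ 40·47 ≡ 25.
  x = λ² - 36 - 36 = 625 - 72 ≡ 23; y = λ·(36 - 23) - 22 ≡ 38. → (23, 38)
add G: (23, 38) + (50, 24). λ = (24 - 38)/(50 - 23) ≡ 39/27 mod 53. 27⁻¹ ≡ 2 (mod 53), so λ ≡ 25.
  x = λ² - 23 - 50 = 625 - 73 ≡ 22; y = λ·(23 - 22) - 38 ≡ 40. → (22, 40)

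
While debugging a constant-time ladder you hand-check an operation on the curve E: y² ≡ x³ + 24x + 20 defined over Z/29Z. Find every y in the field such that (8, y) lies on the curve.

12, 17

x³ + 24x + 20 = 724 ≡ 28 (mod 29).
Square roots of 28 mod 29: 12 and 17 (since 12² = 144 ≡ 28).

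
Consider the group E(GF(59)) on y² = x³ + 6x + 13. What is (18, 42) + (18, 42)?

(24, 23)

tangent at (18, 42): λ = (3·18² + 6)/(2·42) ≡ 34/25. 25⁻¹ ≡ 26 (mod 59), so λ ≡ 34·26 ≡ 58.
  x = λ² - 18 - 18 = 3364 - 36 ≡ 24; y = λ·(18 - 24) - 42 ≡ 23. → (24, 23)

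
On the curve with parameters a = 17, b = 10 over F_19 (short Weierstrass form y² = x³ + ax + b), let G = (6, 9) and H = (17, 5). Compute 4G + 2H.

(18, 12)

First 4G:
Repeated addition: build up to 4G.
2G: tangent at (6, 9): λ = (3·6² + 17)/(2·9) ≡ 11/18. 18⁻¹ ≡ 18 (mod 19) since 18·18 = 324 ≡ 1, so λ ≡ 11·18 ≡ 8.
  x = λ² - 6 - 6 = 64 - 12 ≡ 14; y = λ·(6 - 14) - 9 ≡ 3. → (14, 3)
3G: (14, 3) + (6, 9). λ = (9 - 3)/(6 - 14) ≡ 6/11 mod 19. 11⁻¹ ≡ 7 (mod 19) since 11·7 = 77 ≡ 1, so λ ≡ 4.
  x = λ² - 14 - 6 = 16 - 20 ≡ 15; y = λ·(14 - 15) - 3 ≡ 12. → (15, 12)
4G: (15, 12) + (6, 9). λ = (9 - 12)/(6 - 15) ≡ 16/10 mod 19. 10⁻¹ ≡ 2 (mod 19) since 10·2 = 20 ≡ 1, so λ ≡ 13.
  x = λ² - 15 - 6 = 169 - 21 ≡ 15; y = λ·(15 - 15) - 12 ≡ 7. → (15, 7)
4G = (15, 7).
Next 2H:
Repeated addition: build up to 2H.
2H: tangent at (17, 5): λ = (3·17² + 17)/(2·5) ≡ 10/10. 10⁻¹ ≡ 2 (mod 19) since 10·2 = 20 ≡ 1, so λ ≡ 10·2 ≡ 1.
  x = λ² - 17 - 17 = 1 - 34 ≡ 5; y = λ·(17 - 5) - 5 ≡ 7. → (5, 7)
2H = (5, 7).
Finally 4G + 2H:
(15, 7) + (5, 7). λ = (7 - 7)/(5 - 15) ≡ 0/9 mod 19. 9⁻¹ ≡ 17 (mod 19), so λ ≡ 0.
  x = λ² - 15 - 5 = 0 - 20 ≡ 18; y = λ·(15 - 18) - 7 ≡ 12. → (18, 12)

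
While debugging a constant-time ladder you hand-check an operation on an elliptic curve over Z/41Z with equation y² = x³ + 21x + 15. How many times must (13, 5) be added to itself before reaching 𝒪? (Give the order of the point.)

9

2P: tangent at (13, 5): λ = (3·13² + 21)/(2·5) ≡ 36/10. 10⁻¹ ≡ 37 (mod 41), so λ ≡ 36·37 ≡ 20.
  x = λ² - 13 - 13 = 400 - 26 ≡ 5; y = λ·(13 - 5) - 5 ≡ 32. → (5, 32)
3P: (5, 32) + (13, 5). λ = (5 - 32)/(13 - 5) ≡ 14/8 mod 41. 8⁻¹ ≡ 36 (mod 41), so λ ≡ 12.
  x = λ² - 5 - 13 = 144 - 18 ≡ 3; y = λ·(5 - 3) - 32 ≡ 33. → (3, 33)
4P: (3, 33) + (13, 5). λ = (5 - 33)/(13 - 3) ≡ 13/10 mod 41. 10⁻¹ ≡ 37 (mod 41) since 10·37 = 370 ≡ 1, so λ ≡ 30.
  x = λ² - 3 - 13 = 900 - 16 ≡ 23; y = λ·(3 - 23) - 33 ≡ 23. → (23, 23)
5P: (23, 23) + (13, 5). λ = (5 - 23)/(13 - 23) ≡ 23/31 mod 41. 31⁻¹ ≡ 4 (mod 41) since 31·4 = 124 ≡ 1, so λ ≡ 10.
  x = λ² - 23 - 13 = 100 - 36 ≡ 23; y = λ·(23 - 23) - 23 ≡ 18. → (23, 18)
6P: (23, 18) + (13, 5). λ = (5 - 18)/(13 - 23) ≡ 28/31 mod 41. 31⁻¹ ≡ 4 (mod 41), so λ ≡ 30.
  x = λ² - 23 - 13 = 900 - 36 ≡ 3; y = λ·(23 - 3) - 18 ≡ 8. → (3, 8)
7P: (3, 8) + (13, 5). λ = (5 - 8)/(13 - 3) ≡ 38/10 mod 41. 10⁻¹ ≡ 37 (mod 41) since 10·37 = 370 ≡ 1, so λ ≡ 12.
  x = λ² - 3 - 13 = 144 - 16 ≡ 5; y = λ·(3 - 5) - 8 ≡ 9. → (5, 9)
8P: (5, 9) + (13, 5). λ = (5 - 9)/(13 - 5) ≡ 37/8 mod 41. 8⁻¹ ≡ 36 (mod 41), so λ ≡ 20.
  x = λ² - 5 - 13 = 400 - 18 ≡ 13; y = λ·(5 - 13) - 9 ≡ 36. → (13, 36)
9P: (13, 36) + (13, 5): same x and y₁ ≡ -y₂, so the sum is 𝒪.
9P = 𝒪, so the order is 9.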